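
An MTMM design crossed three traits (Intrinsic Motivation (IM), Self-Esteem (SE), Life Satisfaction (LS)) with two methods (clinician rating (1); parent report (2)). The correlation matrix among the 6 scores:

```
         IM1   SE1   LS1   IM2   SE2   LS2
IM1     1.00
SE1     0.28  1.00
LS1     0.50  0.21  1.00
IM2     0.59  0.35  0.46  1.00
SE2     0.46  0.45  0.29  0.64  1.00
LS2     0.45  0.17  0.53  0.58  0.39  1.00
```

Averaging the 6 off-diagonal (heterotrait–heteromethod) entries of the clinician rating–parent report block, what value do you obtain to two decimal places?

HTHM values (method 1 × method 2): 0.46, 0.45, 0.35, 0.17, 0.46, 0.29; mean = 2.18/6 = 0.36.

0.36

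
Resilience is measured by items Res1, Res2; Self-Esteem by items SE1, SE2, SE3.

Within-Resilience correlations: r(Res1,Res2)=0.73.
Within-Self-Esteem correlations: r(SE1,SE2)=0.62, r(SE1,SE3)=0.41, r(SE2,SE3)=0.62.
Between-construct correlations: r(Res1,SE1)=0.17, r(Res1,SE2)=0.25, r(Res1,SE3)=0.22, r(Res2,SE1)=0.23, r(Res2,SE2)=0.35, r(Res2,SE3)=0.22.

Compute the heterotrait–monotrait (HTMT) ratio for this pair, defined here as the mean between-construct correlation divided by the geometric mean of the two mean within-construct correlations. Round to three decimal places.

0.379

Between-construct mean = 1.44/6 = 0.2400.
Mean within-Res = 0.73/1 = 0.7300; mean within-SE = 1.65/3 = 0.5500.
Geometric mean = √(0.7300 × 0.5500) = 0.6336.
HTMT = 0.2400 / 0.6336 = 0.379.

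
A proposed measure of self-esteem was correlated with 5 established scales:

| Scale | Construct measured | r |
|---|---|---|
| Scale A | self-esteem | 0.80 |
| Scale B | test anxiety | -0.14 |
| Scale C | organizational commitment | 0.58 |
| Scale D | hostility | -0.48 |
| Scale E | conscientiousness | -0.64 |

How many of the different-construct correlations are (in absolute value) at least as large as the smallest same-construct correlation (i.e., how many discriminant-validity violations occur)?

0

Convergent (same construct = self-esteem): Scale A.
Smallest convergent = 0.80. Discriminant |r|: 0.14, 0.58, 0.48, 0.64; count ≥ 0.80 → 0.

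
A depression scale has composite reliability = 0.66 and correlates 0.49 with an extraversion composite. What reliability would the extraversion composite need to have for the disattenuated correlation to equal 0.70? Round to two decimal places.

r_true = r_obs / √(r_xx · r_yy) ⇒ 0.70 = 0.49 / √(0.66 · r_yy).
√(0.66 · r_yy) = 0.49 / 0.70 = 0.7000; 0.66 · r_yy = 0.4900; r_yy = 0.4900 / 0.66 ≈ 0.74.

0.74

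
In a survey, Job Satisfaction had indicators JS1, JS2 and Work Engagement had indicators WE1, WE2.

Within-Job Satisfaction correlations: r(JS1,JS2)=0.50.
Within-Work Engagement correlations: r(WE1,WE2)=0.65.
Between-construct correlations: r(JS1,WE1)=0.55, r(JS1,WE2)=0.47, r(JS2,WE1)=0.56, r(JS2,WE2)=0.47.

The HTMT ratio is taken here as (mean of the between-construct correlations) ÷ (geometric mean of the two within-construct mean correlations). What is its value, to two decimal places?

0.90

Mean heterotrait r = 2.05/4 = 0.5125.
Mean within-JS = 0.50/1 = 0.5000; mean within-WE = 0.65/1 = 0.6500.
Geometric mean = √(0.5000 × 0.6500) = 0.5701.
HTMT = 0.5125 / 0.5701 = 0.90.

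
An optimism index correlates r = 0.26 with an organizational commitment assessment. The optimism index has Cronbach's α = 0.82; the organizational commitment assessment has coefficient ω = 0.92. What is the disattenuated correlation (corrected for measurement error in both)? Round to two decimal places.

0.30

r_true = r_obs / √(r_xx · r_yy) = 0.26 / √(0.82 × 0.92) = 0.26 / √0.7544 = 0.26 / 0.8686 ≈ 0.30.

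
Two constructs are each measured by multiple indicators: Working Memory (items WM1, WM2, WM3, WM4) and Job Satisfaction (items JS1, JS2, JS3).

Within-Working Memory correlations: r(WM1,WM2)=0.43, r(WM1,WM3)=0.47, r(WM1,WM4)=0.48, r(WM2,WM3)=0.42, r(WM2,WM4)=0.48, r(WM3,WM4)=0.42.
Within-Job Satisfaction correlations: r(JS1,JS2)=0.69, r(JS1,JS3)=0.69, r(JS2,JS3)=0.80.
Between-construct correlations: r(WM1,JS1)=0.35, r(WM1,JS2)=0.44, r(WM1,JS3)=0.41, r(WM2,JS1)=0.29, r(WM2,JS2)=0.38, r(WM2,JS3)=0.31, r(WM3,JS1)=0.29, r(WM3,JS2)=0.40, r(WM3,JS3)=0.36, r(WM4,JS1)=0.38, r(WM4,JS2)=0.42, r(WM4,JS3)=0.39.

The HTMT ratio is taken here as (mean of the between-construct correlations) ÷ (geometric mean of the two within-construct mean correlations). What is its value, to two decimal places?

0.64

Between-construct mean = 4.42/12 = 0.3683.
Mean within-WM = 2.70/6 = 0.4500; mean within-JS = 2.18/3 = 0.7267.
Geometric mean = √(0.4500 × 0.7267) = 0.5719.
HTMT = 0.3683 / 0.5719 = 0.64.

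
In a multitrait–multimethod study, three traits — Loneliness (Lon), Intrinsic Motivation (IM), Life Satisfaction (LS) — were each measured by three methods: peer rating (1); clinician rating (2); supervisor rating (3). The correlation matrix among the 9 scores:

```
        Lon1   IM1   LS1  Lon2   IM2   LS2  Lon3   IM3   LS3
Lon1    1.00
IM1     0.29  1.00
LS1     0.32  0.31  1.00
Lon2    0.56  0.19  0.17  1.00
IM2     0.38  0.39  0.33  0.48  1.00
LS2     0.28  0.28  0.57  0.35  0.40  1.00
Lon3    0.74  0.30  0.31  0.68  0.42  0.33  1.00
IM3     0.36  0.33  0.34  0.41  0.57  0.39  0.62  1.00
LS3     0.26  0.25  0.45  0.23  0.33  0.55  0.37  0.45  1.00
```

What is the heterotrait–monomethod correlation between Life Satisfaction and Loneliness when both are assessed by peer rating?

Different traits, same method: r(LS1, Lon1) = 0.32.

0.32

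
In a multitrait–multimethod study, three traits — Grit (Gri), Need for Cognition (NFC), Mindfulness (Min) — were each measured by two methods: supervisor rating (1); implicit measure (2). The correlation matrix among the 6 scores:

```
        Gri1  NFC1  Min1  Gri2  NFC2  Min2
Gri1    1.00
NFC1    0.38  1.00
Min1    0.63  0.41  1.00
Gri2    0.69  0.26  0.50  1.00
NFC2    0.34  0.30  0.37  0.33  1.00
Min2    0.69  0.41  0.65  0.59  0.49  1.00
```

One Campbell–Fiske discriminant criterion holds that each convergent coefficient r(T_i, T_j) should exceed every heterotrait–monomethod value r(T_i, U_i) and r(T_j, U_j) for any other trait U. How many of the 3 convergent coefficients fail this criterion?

1

Checking each validity diagonal entry against its comparison values:
Gri (methods 1·2): 0.69 vs {0.38, 0.33, 0.63, 0.59} → pass.
NFC (methods 1·2): 0.30 vs {0.38, 0.33, 0.41, 0.49} → fail.
Min (methods 1·2): 0.65 vs {0.63, 0.59, 0.41, 0.49} → pass.
1 of 3 fail.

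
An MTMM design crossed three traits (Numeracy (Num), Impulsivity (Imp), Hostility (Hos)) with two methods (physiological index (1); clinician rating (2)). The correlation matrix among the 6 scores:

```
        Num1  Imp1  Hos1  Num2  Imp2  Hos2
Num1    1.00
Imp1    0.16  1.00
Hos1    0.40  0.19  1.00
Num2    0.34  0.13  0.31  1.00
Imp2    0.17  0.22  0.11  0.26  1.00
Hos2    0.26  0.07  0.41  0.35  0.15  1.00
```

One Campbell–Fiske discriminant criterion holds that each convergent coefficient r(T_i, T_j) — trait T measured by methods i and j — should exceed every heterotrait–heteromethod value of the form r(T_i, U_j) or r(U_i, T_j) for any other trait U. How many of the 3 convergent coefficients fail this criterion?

0

Each convergent coefficient versus the relevant comparison correlations:
Num (methods 1·2): 0.34 vs {0.17, 0.13, 0.26, 0.31} → pass.
Imp (methods 1·2): 0.22 vs {0.13, 0.17, 0.07, 0.11} → pass.
Hos (methods 1·2): 0.41 vs {0.31, 0.26, 0.11, 0.07} → pass.
0 of 3 fail.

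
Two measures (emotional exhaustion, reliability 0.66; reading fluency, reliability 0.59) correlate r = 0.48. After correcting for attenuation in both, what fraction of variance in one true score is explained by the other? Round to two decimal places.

Disattenuated r = 0.48 / √(0.66 × 0.59) = 0.48 / 0.6240 = 0.7692.
Shared true-score variance = 0.7692² = 0.5917 ≈ 0.59.

0.59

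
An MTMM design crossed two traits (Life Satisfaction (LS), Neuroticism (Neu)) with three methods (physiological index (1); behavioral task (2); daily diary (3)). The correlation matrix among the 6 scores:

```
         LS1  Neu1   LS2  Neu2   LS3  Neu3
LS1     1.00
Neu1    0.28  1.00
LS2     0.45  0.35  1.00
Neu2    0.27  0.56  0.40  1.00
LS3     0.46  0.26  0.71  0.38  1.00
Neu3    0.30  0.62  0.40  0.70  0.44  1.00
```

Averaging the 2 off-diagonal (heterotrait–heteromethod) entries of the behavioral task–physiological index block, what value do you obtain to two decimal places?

HTHM values (method 2 × method 1): 0.35, 0.27; mean = 0.62/2 = 0.31.

0.31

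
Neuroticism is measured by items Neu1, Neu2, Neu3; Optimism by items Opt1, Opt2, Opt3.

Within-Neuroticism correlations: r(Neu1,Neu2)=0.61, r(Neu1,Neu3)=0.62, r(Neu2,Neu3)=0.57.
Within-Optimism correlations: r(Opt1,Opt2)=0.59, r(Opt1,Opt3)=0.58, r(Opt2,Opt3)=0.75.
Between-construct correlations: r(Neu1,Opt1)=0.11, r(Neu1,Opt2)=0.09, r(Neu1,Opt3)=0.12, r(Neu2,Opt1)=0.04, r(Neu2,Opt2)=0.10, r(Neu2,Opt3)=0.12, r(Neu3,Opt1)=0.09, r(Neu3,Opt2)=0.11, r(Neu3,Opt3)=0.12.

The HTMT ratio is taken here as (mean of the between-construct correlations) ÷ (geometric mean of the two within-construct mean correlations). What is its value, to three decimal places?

Mean between = 0.90/9 = 0.1000.
Mean within-Neu = 1.80/3 = 0.6000; mean within-Opt = 1.92/3 = 0.6400.
Geometric mean = √(0.6000 × 0.6400) = 0.6197.
HTMT = 0.1000 / 0.6197 = 0.161.

0.161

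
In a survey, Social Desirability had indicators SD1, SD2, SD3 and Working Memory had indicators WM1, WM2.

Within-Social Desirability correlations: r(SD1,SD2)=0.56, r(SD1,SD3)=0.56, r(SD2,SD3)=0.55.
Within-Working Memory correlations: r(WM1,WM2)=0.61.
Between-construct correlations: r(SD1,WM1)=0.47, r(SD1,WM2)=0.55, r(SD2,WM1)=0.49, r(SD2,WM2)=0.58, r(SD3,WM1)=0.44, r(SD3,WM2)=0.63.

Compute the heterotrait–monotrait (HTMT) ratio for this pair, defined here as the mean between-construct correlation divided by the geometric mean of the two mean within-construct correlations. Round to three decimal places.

0.904

Between-construct mean = 3.16/6 = 0.5267.
Mean within-SD = 1.67/3 = 0.5567; mean within-WM = 0.61/1 = 0.6100.
Geometric mean = √(0.5567 × 0.6100) = 0.5827.
HTMT = 0.5267 / 0.5827 = 0.904.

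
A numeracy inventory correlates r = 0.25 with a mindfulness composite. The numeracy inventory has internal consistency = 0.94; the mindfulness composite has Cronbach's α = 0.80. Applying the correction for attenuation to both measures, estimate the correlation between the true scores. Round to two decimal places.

r_true = r_obs / √(r_xx · r_yy) = 0.25 / √(0.94 × 0.80) = 0.25 / √0.7520 = 0.25 / 0.8672 ≈ 0.29.

0.29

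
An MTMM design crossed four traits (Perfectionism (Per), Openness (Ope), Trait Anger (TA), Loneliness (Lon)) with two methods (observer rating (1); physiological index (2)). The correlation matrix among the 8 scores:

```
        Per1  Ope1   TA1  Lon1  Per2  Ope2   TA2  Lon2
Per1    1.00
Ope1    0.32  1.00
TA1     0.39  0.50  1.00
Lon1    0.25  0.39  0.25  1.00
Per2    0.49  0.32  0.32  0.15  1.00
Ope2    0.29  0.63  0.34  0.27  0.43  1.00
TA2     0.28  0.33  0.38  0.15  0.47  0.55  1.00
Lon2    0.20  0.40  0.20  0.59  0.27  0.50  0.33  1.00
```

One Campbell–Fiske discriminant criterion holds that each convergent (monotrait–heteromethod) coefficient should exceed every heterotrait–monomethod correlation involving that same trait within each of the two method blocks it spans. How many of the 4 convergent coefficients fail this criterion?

1

Checking each validity diagonal entry against its comparison values:
Per (methods 1·2): 0.49 vs {0.32, 0.43, 0.39, 0.47, 0.25, 0.27} → pass.
Ope (methods 1·2): 0.63 vs {0.32, 0.43, 0.50, 0.55, 0.39, 0.50} → pass.
TA (methods 1·2): 0.38 vs {0.39, 0.47, 0.50, 0.55, 0.25, 0.33} → fail.
Lon (methods 1·2): 0.59 vs {0.25, 0.27, 0.39, 0.50, 0.25, 0.33} → pass.
1 of 4 fail.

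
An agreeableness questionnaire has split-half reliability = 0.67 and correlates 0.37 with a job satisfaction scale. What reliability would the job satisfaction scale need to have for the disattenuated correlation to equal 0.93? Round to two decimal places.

0.24

r_true = r_obs / √(r_xx · r_yy) ⇒ 0.93 = 0.37 / √(0.67 · r_yy).
√(0.67 · r_yy) = 0.37 / 0.93 = 0.3978; 0.67 · r_yy = 0.1582; r_yy = 0.1582 / 0.67 ≈ 0.24.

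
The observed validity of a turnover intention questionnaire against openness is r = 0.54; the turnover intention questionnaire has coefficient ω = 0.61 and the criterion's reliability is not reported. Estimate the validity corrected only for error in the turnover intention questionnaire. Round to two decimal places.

0.69

Single correction: r_c = r_obs / √r_xx = 0.54 / √0.61 = 0.54 / 0.7810 ≈ 0.69.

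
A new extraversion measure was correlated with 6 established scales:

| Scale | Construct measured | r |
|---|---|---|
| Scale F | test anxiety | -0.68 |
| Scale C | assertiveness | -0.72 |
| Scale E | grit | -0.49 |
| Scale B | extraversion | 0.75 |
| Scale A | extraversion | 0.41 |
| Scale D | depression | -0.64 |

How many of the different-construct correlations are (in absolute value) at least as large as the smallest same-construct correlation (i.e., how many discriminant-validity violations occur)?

Convergent (same construct = extraversion): Scale B, Scale A.
Smallest convergent = 0.41. Discriminant |r|: 0.68, 0.72, 0.49, 0.64; count ≥ 0.41 → 4.

4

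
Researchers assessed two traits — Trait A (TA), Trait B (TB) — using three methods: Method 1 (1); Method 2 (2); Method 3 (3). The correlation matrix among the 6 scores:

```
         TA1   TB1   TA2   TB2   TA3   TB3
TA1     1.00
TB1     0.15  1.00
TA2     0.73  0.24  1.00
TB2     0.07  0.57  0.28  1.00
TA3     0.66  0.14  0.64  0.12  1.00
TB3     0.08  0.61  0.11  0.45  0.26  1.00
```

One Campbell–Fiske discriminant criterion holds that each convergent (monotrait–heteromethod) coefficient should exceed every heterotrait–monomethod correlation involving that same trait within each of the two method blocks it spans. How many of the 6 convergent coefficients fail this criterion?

0

Each convergent coefficient versus the relevant comparison correlations:
TA (methods 1·2): 0.73 vs {0.15, 0.28} → pass.
TA (methods 1·3): 0.66 vs {0.15, 0.26} → pass.
TA (methods 2·3): 0.64 vs {0.28, 0.26} → pass.
TB (methods 1·2): 0.57 vs {0.15, 0.28} → pass.
TB (methods 1·3): 0.61 vs {0.15, 0.26} → pass.
TB (methods 2·3): 0.45 vs {0.28, 0.26} → pass.
0 of 6 fail.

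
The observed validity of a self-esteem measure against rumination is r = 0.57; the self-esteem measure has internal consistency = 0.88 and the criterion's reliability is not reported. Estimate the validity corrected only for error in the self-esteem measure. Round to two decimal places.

0.61

Single correction: r_c = r_obs / √r_xx = 0.57 / √0.88 = 0.57 / 0.9381 ≈ 0.61.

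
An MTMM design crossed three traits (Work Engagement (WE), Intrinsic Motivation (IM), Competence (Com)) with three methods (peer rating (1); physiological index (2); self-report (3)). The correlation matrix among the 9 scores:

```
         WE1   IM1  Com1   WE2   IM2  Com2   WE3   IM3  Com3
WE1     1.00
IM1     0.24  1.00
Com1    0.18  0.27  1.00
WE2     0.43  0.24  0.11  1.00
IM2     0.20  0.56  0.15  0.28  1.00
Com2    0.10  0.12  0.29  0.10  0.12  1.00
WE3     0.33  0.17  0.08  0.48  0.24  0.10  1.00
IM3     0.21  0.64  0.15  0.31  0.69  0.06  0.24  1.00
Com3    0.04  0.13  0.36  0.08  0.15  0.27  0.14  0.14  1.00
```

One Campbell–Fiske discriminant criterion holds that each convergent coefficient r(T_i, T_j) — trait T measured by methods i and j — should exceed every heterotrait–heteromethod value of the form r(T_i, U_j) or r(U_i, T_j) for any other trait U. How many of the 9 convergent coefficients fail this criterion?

0

Convergent coefficients and their comparison sets:
WE (methods 1·2): 0.43 vs {0.20, 0.24, 0.10, 0.11} → pass.
WE (methods 1·3): 0.33 vs {0.21, 0.17, 0.04, 0.08} → pass.
WE (methods 2·3): 0.48 vs {0.31, 0.24, 0.08, 0.10} → pass.
IM (methods 1·2): 0.56 vs {0.24, 0.20, 0.12, 0.15} → pass.
IM (methods 1·3): 0.64 vs {0.17, 0.21, 0.13, 0.15} → pass.
IM (methods 2·3): 0.69 vs {0.24, 0.31, 0.15, 0.06} → pass.
Com (methods 1·2): 0.29 vs {0.11, 0.10, 0.15, 0.12} → pass.
Com (methods 1·3): 0.36 vs {0.08, 0.04, 0.15, 0.13} → pass.
Com (methods 2·3): 0.27 vs {0.10, 0.08, 0.06, 0.15} → pass.
0 of 9 fail.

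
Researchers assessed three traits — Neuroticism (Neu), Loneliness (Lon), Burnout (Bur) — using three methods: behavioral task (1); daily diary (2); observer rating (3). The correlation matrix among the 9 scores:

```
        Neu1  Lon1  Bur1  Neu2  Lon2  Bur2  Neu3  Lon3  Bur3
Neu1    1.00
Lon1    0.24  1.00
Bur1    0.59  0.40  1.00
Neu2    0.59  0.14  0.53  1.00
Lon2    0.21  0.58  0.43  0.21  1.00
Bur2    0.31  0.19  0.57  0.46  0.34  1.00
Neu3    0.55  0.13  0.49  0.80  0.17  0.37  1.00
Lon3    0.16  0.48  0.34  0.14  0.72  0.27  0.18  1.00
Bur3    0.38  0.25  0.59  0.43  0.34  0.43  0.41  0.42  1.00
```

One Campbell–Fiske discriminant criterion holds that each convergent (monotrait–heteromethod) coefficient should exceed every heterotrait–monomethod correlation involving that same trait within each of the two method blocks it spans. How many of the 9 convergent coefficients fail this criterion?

Each convergent coefficient versus the relevant comparison correlations:
Neu (methods 1·2): 0.59 vs {0.24, 0.21, 0.59, 0.46} → fail.
Neu (methods 1·3): 0.55 vs {0.24, 0.18, 0.59, 0.41} → fail.
Neu (methods 2·3): 0.80 vs {0.21, 0.18, 0.46, 0.41} → pass.
Lon (methods 1·2): 0.58 vs {0.24, 0.21, 0.40, 0.34} → pass.
Lon (methods 1·3): 0.48 vs {0.24, 0.18, 0.40, 0.42} → pass.
Lon (methods 2·3): 0.72 vs {0.21, 0.18, 0.34, 0.42} → pass.
Bur (methods 1·2): 0.57 vs {0.59, 0.46, 0.40, 0.34} → fail.
Bur (methods 1·3): 0.59 vs {0.59, 0.41, 0.40, 0.42} → fail.
Bur (methods 2·3): 0.43 vs {0.46, 0.41, 0.34, 0.42} → fail.
5 of 9 fail.

5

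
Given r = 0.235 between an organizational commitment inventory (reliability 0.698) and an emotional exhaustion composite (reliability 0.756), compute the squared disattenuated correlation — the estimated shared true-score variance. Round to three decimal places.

Disattenuated r = 0.235 / √(0.698 × 0.756) = 0.235 / 0.7264 = 0.3235.
Shared true-score variance = 0.3235² = 0.1047 ≈ 0.105.

0.105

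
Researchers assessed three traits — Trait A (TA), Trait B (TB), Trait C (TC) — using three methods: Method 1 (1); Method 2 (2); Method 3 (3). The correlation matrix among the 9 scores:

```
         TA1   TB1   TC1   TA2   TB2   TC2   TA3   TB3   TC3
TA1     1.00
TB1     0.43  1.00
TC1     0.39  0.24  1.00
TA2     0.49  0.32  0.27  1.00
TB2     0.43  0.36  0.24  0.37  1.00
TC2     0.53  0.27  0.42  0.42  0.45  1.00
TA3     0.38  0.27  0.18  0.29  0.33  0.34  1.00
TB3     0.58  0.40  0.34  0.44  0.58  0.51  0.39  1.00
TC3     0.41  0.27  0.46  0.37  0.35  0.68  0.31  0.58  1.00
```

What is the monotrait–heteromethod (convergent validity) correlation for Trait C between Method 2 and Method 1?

Same trait (TC), different methods: r(TC2, TC1) = 0.42.

0.42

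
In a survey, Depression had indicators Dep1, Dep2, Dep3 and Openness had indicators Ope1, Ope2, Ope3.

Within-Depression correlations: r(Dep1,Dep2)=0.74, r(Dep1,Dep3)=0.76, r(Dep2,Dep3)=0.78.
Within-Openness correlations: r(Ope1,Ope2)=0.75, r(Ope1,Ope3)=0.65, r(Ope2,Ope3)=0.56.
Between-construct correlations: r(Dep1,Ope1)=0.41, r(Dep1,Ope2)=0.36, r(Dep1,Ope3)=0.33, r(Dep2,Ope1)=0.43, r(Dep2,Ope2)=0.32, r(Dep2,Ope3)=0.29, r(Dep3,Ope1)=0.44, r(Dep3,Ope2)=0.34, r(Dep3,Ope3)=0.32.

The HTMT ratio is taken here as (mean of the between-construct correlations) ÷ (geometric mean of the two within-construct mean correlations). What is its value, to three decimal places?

0.511

Between-construct mean = 3.24/9 = 0.3600.
Mean within-Dep = 2.28/3 = 0.7600; mean within-Ope = 1.96/3 = 0.6533.
Geometric mean = √(0.7600 × 0.6533) = 0.7046.
HTMT = 0.3600 / 0.7046 = 0.511.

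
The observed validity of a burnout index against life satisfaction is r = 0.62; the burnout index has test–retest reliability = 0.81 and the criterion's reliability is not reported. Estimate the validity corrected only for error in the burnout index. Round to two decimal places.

Single correction: r_c = r_obs / √r_xx = 0.62 / √0.81 = 0.62 / 0.9000 ≈ 0.69.

0.69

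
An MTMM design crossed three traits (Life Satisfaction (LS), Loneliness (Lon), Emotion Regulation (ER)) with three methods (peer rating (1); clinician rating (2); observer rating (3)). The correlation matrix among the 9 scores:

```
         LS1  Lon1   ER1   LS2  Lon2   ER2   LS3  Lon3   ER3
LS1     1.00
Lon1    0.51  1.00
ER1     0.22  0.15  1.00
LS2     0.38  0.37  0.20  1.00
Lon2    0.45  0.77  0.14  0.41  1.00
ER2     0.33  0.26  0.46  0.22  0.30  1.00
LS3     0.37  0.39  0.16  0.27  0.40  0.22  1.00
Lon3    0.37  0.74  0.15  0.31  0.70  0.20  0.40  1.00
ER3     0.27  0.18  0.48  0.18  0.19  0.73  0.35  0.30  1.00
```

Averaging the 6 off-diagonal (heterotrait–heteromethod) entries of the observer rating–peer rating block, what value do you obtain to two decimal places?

0.25

HTHM values (method 3 × method 1): 0.39, 0.16, 0.37, 0.15, 0.27, 0.18; mean = 1.52/6 = 0.25.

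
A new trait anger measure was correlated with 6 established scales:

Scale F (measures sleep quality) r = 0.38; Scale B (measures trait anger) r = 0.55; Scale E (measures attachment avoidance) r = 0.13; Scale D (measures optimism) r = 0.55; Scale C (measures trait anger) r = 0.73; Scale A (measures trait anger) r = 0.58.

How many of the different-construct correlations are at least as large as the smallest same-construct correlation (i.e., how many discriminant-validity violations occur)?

Convergent (same construct = trait anger): Scale B, Scale C, Scale A.
Smallest convergent = 0.55. Discriminant values: 0.38, 0.13, 0.55; count ≥ 0.55 → 1.

1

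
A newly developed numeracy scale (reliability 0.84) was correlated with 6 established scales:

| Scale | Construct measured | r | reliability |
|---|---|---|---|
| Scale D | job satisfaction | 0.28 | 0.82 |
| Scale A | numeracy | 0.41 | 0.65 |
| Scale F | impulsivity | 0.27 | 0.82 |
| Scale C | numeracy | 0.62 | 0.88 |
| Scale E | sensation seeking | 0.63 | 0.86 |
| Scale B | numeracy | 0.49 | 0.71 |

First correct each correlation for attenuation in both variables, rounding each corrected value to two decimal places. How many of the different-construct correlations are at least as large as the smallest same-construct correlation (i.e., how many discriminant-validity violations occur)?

1

Disattenuated r (r / √(r_scale · r_new)):
  Scale D (disc): 0.28 / √(0.82·0.84) = 0.34
  Scale A (conv): 0.41 / √(0.65·0.84) = 0.55
  Scale F (disc): 0.27 / √(0.82·0.84) = 0.33
  Scale C (conv): 0.62 / √(0.88·0.84) = 0.72
  Scale E (disc): 0.63 / √(0.86·0.84) = 0.74
  Scale B (conv): 0.49 / √(0.71·0.84) = 0.63
Smallest convergent = 0.55. Discriminant values: 0.34, 0.33, 0.74; count ≥ 0.55 → 1.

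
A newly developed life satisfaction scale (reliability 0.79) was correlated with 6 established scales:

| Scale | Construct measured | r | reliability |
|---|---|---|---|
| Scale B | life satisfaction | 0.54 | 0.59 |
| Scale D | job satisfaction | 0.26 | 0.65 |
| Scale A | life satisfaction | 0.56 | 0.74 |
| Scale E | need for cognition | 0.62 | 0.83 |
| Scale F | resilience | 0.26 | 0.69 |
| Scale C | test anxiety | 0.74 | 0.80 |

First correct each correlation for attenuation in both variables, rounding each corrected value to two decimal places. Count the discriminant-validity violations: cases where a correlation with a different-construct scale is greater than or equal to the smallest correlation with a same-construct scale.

Disattenuated r (r / √(r_scale · r_new)):
  Scale B (conv): 0.54 / √(0.59·0.79) = 0.79
  Scale D (disc): 0.26 / √(0.65·0.79) = 0.36
  Scale A (conv): 0.56 / √(0.74·0.79) = 0.73
  Scale E (disc): 0.62 / √(0.83·0.79) = 0.77
  Scale F (disc): 0.26 / √(0.69·0.79) = 0.35
  Scale C (disc): 0.74 / √(0.80·0.79) = 0.93
Smallest convergent = 0.73. Discriminant values: 0.36, 0.77, 0.35, 0.93; count ≥ 0.73 → 2.

2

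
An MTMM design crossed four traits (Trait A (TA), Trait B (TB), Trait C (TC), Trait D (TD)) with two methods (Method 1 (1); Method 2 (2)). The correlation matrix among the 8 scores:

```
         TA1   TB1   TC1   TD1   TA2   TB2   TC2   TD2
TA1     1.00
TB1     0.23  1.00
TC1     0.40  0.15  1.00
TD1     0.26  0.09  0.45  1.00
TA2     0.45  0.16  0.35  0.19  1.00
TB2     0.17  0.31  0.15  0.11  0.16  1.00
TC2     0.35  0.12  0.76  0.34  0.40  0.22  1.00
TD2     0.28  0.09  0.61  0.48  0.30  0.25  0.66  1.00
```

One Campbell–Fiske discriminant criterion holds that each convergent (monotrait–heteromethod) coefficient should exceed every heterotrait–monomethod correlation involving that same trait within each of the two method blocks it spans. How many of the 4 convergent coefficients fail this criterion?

1

Checking each validity diagonal entry against its comparison values:
TA (methods 1·2): 0.45 vs {0.23, 0.16, 0.40, 0.40, 0.26, 0.30} → pass.
TB (methods 1·2): 0.31 vs {0.23, 0.16, 0.15, 0.22, 0.09, 0.25} → pass.
TC (methods 1·2): 0.76 vs {0.40, 0.40, 0.15, 0.22, 0.45, 0.66} → pass.
TD (methods 1·2): 0.48 vs {0.26, 0.30, 0.09, 0.25, 0.45, 0.66} → fail.
1 of 4 fail.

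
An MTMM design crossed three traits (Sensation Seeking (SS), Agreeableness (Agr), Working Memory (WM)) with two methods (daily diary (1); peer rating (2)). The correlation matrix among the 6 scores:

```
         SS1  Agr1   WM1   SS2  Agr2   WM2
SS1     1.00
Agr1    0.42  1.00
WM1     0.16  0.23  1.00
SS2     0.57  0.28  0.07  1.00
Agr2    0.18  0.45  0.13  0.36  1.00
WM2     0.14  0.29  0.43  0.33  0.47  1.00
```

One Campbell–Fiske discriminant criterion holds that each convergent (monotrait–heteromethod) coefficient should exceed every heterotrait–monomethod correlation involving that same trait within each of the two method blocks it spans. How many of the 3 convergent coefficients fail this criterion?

Convergent coefficients and their comparison sets:
SS (methods 1·2): 0.57 vs {0.42, 0.36, 0.16, 0.33} → pass.
Agr (methods 1·2): 0.45 vs {0.42, 0.36, 0.23, 0.47} → fail.
WM (methods 1·2): 0.43 vs {0.16, 0.33, 0.23, 0.47} → fail.
2 of 3 fail.

2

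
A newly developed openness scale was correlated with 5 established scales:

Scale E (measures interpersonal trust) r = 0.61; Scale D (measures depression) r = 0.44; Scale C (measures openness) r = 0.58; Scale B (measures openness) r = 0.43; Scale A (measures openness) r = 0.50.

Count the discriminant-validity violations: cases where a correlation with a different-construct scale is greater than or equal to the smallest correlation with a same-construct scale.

2

Convergent (same construct = openness): Scale C, Scale B, Scale A.
Smallest convergent = 0.43. Discriminant values: 0.61, 0.44; count ≥ 0.43 → 2.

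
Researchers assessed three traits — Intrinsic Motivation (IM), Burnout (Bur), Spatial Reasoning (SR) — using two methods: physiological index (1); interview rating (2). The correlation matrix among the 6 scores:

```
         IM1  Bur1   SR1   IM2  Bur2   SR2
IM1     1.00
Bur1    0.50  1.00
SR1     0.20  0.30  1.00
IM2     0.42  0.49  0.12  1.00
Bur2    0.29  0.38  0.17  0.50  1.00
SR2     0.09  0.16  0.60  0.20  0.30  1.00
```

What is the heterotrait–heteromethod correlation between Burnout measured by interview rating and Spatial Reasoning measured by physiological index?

0.17

Different traits and methods: r(Bur2, SR1) = 0.17.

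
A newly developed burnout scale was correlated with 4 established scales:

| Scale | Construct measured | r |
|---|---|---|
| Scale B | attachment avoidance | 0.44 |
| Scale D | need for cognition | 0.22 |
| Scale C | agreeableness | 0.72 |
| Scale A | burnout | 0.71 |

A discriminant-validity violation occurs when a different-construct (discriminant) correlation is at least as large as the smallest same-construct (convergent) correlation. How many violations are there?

1

Convergent (same construct = burnout): Scale A.
Smallest convergent = 0.71. Discriminant values: 0.44, 0.22, 0.72; count ≥ 0.71 → 1.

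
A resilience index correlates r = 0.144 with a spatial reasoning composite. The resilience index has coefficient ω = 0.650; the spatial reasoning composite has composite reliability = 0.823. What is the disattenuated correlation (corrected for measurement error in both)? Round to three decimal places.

0.197

r_true = r_obs / √(r_xx · r_yy) = 0.144 / √(0.650 × 0.823) = 0.144 / √0.534950 = 0.144 / 0.7314 ≈ 0.197.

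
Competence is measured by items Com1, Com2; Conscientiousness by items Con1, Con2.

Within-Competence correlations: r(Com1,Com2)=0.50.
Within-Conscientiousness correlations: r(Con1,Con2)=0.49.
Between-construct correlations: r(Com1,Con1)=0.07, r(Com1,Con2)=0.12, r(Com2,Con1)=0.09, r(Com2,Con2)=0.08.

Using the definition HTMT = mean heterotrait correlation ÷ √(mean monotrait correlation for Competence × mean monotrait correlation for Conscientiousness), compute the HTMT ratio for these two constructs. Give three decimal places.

0.182

Mean heterotrait r = 0.36/4 = 0.0900.
Mean within-Com = 0.50/1 = 0.5000; mean within-Con = 0.49/1 = 0.4900.
Geometric mean = √(0.5000 × 0.4900) = 0.4950.
HTMT = 0.0900 / 0.4950 = 0.182.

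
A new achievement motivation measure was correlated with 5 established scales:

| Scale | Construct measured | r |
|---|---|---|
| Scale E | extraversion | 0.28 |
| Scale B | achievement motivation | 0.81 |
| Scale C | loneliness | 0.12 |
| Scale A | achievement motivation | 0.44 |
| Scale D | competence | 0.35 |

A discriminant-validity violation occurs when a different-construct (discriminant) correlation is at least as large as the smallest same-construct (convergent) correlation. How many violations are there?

Convergent (same construct = achievement motivation): Scale B, Scale A.
Smallest convergent = 0.44. Discriminant values: 0.28, 0.12, 0.35; count ≥ 0.44 → 0.

0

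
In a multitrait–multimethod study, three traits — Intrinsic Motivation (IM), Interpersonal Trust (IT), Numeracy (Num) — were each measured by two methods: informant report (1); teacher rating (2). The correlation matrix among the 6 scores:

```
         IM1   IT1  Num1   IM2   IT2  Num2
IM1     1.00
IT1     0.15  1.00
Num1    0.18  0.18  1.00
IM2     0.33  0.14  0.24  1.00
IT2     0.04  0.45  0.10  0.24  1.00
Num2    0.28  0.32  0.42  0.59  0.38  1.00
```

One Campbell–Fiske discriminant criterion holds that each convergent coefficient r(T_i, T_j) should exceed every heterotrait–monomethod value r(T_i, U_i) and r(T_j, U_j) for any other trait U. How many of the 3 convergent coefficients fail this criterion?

Each convergent coefficient versus the relevant comparison correlations:
IM (methods 1·2): 0.33 vs {0.15, 0.24, 0.18, 0.59} → fail.
IT (methods 1·2): 0.45 vs {0.15, 0.24, 0.18, 0.38} → pass.
Num (methods 1·2): 0.42 vs {0.18, 0.59, 0.18, 0.38} → fail.
2 of 3 fail.

2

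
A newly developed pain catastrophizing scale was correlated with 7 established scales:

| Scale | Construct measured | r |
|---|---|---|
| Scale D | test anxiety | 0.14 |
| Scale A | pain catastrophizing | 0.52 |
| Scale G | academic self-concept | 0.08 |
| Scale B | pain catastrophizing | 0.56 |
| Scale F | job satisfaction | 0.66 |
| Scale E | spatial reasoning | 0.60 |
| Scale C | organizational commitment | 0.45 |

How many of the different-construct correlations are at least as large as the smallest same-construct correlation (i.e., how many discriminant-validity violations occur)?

Convergent (same construct = pain catastrophizing): Scale A, Scale B.
Smallest convergent = 0.52. Discriminant values: 0.14, 0.08, 0.66, 0.60, 0.45; count ≥ 0.52 → 2.

2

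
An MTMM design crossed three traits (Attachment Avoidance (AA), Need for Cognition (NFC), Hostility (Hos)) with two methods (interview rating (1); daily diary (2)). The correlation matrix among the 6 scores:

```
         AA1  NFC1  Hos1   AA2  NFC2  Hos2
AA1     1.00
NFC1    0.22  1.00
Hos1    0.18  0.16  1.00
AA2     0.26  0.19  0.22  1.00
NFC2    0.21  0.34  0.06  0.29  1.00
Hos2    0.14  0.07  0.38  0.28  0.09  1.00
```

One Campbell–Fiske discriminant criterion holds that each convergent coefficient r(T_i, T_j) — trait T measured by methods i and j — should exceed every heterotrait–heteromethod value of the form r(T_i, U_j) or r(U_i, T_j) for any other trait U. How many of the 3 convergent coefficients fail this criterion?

0

Each convergent coefficient versus the relevant comparison correlations:
AA (methods 1·2): 0.26 vs {0.21, 0.19, 0.14, 0.22} → pass.
NFC (methods 1·2): 0.34 vs {0.19, 0.21, 0.07, 0.06} → pass.
Hos (methods 1·2): 0.38 vs {0.22, 0.14, 0.06, 0.07} → pass.
0 of 3 fail.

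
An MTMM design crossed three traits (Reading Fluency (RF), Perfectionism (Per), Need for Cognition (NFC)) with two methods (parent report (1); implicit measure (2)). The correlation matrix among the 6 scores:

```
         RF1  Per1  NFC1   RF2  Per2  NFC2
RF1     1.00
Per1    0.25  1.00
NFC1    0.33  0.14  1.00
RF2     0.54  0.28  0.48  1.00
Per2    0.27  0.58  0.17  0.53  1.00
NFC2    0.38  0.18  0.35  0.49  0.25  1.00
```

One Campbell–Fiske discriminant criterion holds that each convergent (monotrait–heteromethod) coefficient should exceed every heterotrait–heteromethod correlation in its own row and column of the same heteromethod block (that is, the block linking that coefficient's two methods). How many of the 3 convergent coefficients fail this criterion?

Each convergent coefficient versus the relevant comparison correlations:
RF (methods 1·2): 0.54 vs {0.27, 0.28, 0.38, 0.48} → pass.
Per (methods 1·2): 0.58 vs {0.28, 0.27, 0.18, 0.17} → pass.
NFC (methods 1·2): 0.35 vs {0.48, 0.38, 0.17, 0.18} → fail.
1 of 3 fail.

1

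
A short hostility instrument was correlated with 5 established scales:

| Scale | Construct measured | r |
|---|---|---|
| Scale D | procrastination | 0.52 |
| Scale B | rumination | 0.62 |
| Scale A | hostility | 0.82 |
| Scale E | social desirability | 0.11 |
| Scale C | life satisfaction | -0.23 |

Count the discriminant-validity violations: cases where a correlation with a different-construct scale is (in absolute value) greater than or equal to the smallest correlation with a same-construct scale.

0

Convergent (same construct = hostility): Scale A.
Smallest convergent = 0.82. Discriminant |r|: 0.52, 0.62, 0.11, 0.23; count ≥ 0.82 → 0.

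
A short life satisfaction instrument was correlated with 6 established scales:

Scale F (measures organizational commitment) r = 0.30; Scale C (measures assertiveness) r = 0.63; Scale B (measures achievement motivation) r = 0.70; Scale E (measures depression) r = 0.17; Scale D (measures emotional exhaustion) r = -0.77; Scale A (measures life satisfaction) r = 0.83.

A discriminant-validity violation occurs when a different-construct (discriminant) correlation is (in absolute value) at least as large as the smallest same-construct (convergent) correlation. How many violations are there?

Convergent (same construct = life satisfaction): Scale A.
Smallest convergent = 0.83. Discriminant |r|: 0.30, 0.63, 0.70, 0.17, 0.77; count ≥ 0.83 → 0.

0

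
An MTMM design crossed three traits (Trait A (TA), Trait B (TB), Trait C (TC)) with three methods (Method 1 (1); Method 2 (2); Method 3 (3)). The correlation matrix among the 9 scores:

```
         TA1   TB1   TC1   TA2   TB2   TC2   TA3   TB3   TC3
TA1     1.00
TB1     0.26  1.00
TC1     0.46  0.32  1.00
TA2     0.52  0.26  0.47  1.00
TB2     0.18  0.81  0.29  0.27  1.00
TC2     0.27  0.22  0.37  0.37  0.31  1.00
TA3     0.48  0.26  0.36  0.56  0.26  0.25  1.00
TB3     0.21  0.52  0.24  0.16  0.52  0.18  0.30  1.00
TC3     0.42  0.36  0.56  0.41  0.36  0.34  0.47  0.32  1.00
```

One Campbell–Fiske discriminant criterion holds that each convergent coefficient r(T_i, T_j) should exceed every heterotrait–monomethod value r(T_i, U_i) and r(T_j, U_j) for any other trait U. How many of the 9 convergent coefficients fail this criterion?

Checking each validity diagonal entry against its comparison values:
TA (methods 1·2): 0.52 vs {0.26, 0.27, 0.46, 0.37} → pass.
TA (methods 1·3): 0.48 vs {0.26, 0.30, 0.46, 0.47} → pass.
TA (methods 2·3): 0.56 vs {0.27, 0.30, 0.37, 0.47} → pass.
TB (methods 1·2): 0.81 vs {0.26, 0.27, 0.32, 0.31} → pass.
TB (methods 1·3): 0.52 vs {0.26, 0.30, 0.32, 0.32} → pass.
TB (methods 2·3): 0.52 vs {0.27, 0.30, 0.31, 0.32} → pass.
TC (methods 1·2): 0.37 vs {0.46, 0.37, 0.32, 0.31} → fail.
TC (methods 1·3): 0.56 vs {0.46, 0.47, 0.32, 0.32} → pass.
TC (methods 2·3): 0.34 vs {0.37, 0.47, 0.31, 0.32} → fail.
2 of 9 fail.

2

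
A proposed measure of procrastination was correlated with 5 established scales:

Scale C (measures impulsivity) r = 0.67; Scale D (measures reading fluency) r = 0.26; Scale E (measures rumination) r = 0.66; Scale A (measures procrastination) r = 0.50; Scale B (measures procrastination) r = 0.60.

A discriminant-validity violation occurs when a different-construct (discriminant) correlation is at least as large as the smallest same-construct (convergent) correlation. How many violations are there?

2

Convergent (same construct = procrastination): Scale A, Scale B.
Smallest convergent = 0.50. Discriminant values: 0.67, 0.26, 0.66; count ≥ 0.50 → 2.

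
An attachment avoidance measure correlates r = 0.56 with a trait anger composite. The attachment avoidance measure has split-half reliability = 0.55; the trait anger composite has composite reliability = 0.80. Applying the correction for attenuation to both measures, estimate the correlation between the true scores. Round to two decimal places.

0.84

r_true = r_obs / √(r_xx · r_yy) = 0.56 / √(0.55 × 0.80) = 0.56 / √0.4400 = 0.56 / 0.6633 ≈ 0.84.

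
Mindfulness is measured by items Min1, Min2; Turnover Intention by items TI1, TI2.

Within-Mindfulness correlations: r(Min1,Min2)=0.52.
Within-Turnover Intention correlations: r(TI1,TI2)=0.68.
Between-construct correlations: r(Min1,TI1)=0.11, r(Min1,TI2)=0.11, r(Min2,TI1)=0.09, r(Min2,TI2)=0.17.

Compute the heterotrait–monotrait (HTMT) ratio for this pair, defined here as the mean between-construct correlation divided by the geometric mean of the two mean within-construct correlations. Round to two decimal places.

Mean heterotrait r = 0.48/4 = 0.1200.
Mean within-Min = 0.52/1 = 0.5200; mean within-TI = 0.68/1 = 0.6800.
Geometric mean = √(0.5200 × 0.6800) = 0.5946.
HTMT = 0.1200 / 0.5946 = 0.20.

0.20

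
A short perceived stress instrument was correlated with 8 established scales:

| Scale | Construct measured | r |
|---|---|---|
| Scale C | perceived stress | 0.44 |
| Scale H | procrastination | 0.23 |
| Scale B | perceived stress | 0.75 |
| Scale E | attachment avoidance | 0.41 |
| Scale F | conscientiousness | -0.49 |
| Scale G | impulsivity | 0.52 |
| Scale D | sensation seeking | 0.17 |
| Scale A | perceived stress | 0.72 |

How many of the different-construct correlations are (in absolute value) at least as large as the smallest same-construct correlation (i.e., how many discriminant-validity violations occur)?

Convergent (same construct = perceived stress): Scale C, Scale B, Scale A.
Smallest convergent = 0.44. Discriminant |r|: 0.23, 0.41, 0.49, 0.52, 0.17; count ≥ 0.44 → 2.

2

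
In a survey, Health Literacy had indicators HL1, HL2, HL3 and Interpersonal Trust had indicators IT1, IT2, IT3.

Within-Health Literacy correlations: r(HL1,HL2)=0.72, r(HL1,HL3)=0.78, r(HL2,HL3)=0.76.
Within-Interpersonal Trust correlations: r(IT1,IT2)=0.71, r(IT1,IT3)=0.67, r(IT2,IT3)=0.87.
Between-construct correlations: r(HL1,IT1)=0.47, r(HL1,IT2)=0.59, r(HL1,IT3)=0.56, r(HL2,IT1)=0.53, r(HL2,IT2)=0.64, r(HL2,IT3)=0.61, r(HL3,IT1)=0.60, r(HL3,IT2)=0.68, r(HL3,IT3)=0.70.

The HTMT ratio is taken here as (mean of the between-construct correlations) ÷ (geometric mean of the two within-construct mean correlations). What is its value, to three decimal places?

0.795

Mean between = 5.38/9 = 0.5978.
Mean within-HL = 2.26/3 = 0.7533; mean within-IT = 2.25/3 = 0.7500.
Geometric mean = √(0.7533 × 0.7500) = 0.7516.
HTMT = 0.5978 / 0.7516 = 0.795.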